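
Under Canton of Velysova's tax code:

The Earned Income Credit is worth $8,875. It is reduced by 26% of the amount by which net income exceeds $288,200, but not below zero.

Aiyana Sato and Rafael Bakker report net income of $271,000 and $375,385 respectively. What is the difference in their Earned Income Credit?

$8,875

Aiyana ($271,000): Earned Income Credit: $271,000 is at or below the $288,200 threshold, so the full $8,875 applies.
Rafael ($375,385): Earned Income Credit: 26% of the $87,185 excess over $288,200 is $22,668.10 ≥ base, so the credit is $0.
Difference: |$8,875 − $0| = $8,875.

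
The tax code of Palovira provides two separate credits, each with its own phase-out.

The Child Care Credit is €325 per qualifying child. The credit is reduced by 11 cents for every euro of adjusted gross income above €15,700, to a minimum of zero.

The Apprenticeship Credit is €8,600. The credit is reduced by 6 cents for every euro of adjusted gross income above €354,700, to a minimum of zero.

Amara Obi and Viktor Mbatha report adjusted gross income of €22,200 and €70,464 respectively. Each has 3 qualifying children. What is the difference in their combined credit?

Amara (€22,200): Child Care Credit: base = 3 × €325 = €975. 11% of the €6,500 excess over €15,700 is €715; credit = €975 − €715 = €260. Apprenticeship Credit: €22,200 is at or below the €354,700 threshold, so the full €8,600 applies. total €260 + €8,600 = €8,860
Viktor (€70,464): Child Care Credit: base = 3 × €325 = €975. 11% of the €54,764 excess over €15,700 is €6,024.04 ≥ base, so the credit is €0. Apprenticeship Credit: €70,464 is at or below the €354,700 threshold, so the full €8,600 applies. total €0 + €8,600 = €8,600
Difference: |€8,860 − €8,600| = €260.

€260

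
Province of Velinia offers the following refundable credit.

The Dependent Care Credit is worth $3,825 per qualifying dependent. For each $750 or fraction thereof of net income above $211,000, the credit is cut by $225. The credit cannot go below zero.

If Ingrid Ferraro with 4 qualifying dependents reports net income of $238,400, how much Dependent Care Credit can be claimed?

Dependent Care Credit: base = 4 × $3,825 = $15,300. income exceeds $211,000 by $27,400, which is 37 full-or-partial $750 increments; reduction = 37 × $225 = $8,325, leaving $6,975.

$6,975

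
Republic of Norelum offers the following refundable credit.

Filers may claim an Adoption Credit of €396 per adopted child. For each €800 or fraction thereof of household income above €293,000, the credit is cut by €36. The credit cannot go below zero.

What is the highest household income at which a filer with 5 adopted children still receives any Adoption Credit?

Full credit = 5 × €396 = €1,980.
After 54 increments the reduction is 54 × €36 = €1,944, leaving €36; one more increment wipes it out. Increment 54 ends at excess 54 × €800 = €43,200, so the highest qualifying income is €293,000 + €43,200 = €336,200.

€336,200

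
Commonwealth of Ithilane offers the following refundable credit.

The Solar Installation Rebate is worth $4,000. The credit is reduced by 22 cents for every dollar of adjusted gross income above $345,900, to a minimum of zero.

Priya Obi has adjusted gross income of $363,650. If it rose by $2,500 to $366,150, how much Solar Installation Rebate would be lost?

$95

At $363,650 — 22% of the $17,750 excess over $345,900 is $3,905; credit = $4,000 − $3,905 = $95.
At $366,150 — 22% of the $20,250 excess over $345,900 is $4,455 ≥ base, so the credit is $0.
Lost: $95 − $0 = $95.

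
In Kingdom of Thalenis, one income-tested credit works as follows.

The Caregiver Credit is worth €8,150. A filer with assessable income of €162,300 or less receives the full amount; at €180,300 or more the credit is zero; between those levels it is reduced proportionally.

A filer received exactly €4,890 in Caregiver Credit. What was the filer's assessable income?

€169,500

€4,890 is 4,890/8,150 of the full €8,150, so 3,260/8,150 of the €18,000 range has been used: income = €162,300 + €18,000 × 3,260/8,150 = €169,500.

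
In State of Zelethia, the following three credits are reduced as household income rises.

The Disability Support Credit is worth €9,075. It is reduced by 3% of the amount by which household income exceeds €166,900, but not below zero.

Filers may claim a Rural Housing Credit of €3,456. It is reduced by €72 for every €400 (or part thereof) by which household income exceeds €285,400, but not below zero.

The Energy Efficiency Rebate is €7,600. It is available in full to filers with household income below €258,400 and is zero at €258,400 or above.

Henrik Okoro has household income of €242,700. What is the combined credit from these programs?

€17,857

Disability Support Credit: 3% of the €75,800 excess over €166,900 is €2,274; credit = €9,075 − €2,274 = €6,801.
Rural Housing Credit: €242,700 is at or below the €285,400 threshold, so the full €3,456 applies.
Energy Efficiency Rebate: €242,700 is below the €258,400 cutoff, so the full €7,600 applies.
Total: €6,801 + €3,456 + €7,600 = €17,857.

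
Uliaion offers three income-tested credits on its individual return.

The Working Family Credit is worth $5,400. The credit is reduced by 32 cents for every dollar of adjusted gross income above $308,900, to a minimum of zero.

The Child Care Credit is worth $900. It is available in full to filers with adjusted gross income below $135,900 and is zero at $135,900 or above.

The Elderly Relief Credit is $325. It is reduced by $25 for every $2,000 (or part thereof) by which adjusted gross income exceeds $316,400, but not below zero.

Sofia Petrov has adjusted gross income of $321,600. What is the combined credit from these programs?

$1,586

Working Family Credit: 32% of the $12,700 excess over $308,900 is $4,064; credit = $5,400 − $4,064 = $1,336.
Child Care Credit: $321,600 meets or exceeds the $135,900 cutoff, so the credit is $0.
Elderly Relief Credit: income exceeds $316,400 by $5,200, which is 3 full-or-partial $2,000 increments; reduction = 3 × $25 = $75, leaving $250.
Total: $1,336 + $0 + $250 = $1,586.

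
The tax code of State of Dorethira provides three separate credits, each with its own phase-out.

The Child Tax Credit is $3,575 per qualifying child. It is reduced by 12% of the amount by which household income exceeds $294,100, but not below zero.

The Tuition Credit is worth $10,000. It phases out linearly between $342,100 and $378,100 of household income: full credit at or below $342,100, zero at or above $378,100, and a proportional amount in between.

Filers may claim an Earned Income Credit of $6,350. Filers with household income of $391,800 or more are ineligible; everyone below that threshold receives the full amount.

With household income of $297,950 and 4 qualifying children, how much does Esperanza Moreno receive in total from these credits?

Child Tax Credit: base = 4 × $3,575 = $14,300. 12% of the $3,850 excess over $294,100 is $462; credit = $14,300 − $462 = $13,838.
Tuition Credit: $297,950 is at or below the $342,100 threshold, so the full $10,000 applies.
Earned Income Credit: $297,950 is below the $391,800 cutoff, so the full $6,350 applies.
Total: $13,838 + $10,000 + $6,350 = $30,188.

$30,188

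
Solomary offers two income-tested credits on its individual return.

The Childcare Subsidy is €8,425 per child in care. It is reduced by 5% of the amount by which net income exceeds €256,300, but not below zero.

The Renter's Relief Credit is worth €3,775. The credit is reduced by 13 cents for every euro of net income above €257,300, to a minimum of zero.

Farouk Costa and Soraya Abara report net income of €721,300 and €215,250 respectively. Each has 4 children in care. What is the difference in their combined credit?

€27,025

Farouk (€721,300): Childcare Subsidy: base = 4 × €8,425 = €33,700. 5% of the €465,000 excess over €256,300 is €23,250; credit = €33,700 − €23,250 = €10,450. Renter's Relief Credit: 13% of the €464,000 excess over €257,300 is €60,320 ≥ base, so the credit is €0. total €10,450 + €0 = €10,450
Soraya (€215,250): Childcare Subsidy: base = 4 × €8,425 = €33,700. €215,250 is at or below the €256,300 threshold, so the full €33,700 applies. Renter's Relief Credit: €215,250 is at or below the €257,300 threshold, so the full €3,775 applies. total €33,700 + €3,775 = €37,475
Difference: |€10,450 − €37,475| = €27,025.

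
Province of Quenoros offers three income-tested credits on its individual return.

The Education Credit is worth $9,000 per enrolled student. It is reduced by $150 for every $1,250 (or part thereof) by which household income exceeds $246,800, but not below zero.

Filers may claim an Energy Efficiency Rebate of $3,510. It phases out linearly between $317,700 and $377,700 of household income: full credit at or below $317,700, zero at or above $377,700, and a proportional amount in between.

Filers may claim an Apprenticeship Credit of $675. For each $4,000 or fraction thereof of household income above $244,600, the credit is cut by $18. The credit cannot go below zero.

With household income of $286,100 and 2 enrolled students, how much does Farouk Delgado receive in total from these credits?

Education Credit: base = 2 × $9,000 = $18,000. income exceeds $246,800 by $39,300, which is 32 full-or-partial $1,250 increments; reduction = 32 × $150 = $4,800, leaving $13,200.
Energy Efficiency Rebate: $286,100 is at or below the $317,700 threshold, so the full $3,510 applies.
Apprenticeship Credit: income exceeds $244,600 by $41,500, which is 11 full-or-partial $4,000 increments; reduction = 11 × $18 = $198, leaving $477.
Total: $13,200 + $3,510 + $477 = $17,187.

$17,187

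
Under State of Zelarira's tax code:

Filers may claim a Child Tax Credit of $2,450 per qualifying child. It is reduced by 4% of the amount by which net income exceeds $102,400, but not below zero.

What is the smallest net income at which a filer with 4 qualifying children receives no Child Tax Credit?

$347,400

Full credit = 4 × $2,450 = $9,800.
The credit falls by 4% of each dollar above $102,400, so it reaches zero when the excess is $9,800 / 4% = $245,000: income = $102,400 + $245,000 = $347,400.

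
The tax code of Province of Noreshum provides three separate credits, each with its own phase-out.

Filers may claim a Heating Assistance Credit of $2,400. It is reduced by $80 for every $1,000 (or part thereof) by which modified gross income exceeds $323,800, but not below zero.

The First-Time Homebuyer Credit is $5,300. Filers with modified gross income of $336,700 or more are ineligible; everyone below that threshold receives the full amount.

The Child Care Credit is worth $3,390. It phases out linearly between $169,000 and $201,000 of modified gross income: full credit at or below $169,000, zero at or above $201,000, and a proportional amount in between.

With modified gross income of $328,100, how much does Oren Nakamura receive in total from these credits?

$7,300

Heating Assistance Credit: income exceeds $323,800 by $4,300, which is 5 full-or-partial $1,000 increments; reduction = 5 × $80 = $400, leaving $2,000.
First-Time Homebuyer Credit: $328,100 is below the $336,700 cutoff, so the full $5,300 applies.
Child Care Credit: $328,100 is at or above $201,000, so the credit is $0.
Total: $2,000 + $5,300 + $0 = $7,300.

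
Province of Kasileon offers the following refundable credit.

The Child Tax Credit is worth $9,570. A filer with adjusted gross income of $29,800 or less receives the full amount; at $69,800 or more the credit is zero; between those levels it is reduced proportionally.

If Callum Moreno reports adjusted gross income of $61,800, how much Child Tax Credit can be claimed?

$1,914

Child Tax Credit: $61,800 is $32,000 into a $40,000 phase-out range, leaving 8,000/40,000 of the credit: $9,570 × 8,000/40,000 = $1,914.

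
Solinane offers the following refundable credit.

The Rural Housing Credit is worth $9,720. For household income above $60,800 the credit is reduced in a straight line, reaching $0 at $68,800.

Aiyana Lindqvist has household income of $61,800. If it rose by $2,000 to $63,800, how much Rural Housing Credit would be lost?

At $61,800 — $61,800 is $1,000 into a $8,000 phase-out range, leaving 7,000/8,000 of the credit: $9,720 × 7,000/8,000 = $8,505.
At $63,800 — $63,800 is $3,000 into a $8,000 phase-out range, leaving 5,000/8,000 of the credit: $9,720 × 5,000/8,000 = $6,075.
Lost: $8,505 − $6,075 = $2,430.

$2,430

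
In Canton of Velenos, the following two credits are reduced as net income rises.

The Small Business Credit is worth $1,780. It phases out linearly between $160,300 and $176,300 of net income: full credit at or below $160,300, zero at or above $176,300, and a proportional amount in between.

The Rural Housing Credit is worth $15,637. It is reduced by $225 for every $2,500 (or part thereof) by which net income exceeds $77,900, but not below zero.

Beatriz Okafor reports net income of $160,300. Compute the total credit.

$9,992

Small Business Credit: $160,300 is at or below the $160,300 threshold, so the full $1,780 applies.
Rural Housing Credit: income exceeds $77,900 by $82,400, which is 33 full-or-partial $2,500 increments; reduction = 33 × $225 = $7,425, leaving $8,212.
Total: $1,780 + $8,212 = $9,992.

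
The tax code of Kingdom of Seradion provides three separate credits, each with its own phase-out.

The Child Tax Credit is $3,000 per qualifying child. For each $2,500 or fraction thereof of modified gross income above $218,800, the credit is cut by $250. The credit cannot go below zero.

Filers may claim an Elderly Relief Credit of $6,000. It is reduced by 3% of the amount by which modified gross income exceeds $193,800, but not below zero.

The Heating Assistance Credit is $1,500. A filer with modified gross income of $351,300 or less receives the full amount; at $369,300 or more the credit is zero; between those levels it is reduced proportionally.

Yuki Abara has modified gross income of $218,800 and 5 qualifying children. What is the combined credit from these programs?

$21,750

Child Tax Credit: base = 5 × $3,000 = $15,000. $218,800 is at or below the $218,800 threshold, so the full $15,000 applies.
Elderly Relief Credit: 3% of the $25,000 excess over $193,800 is $750; credit = $6,000 − $750 = $5,250.
Heating Assistance Credit: $218,800 is at or below the $351,300 threshold, so the full $1,500 applies.
Total: $15,000 + $5,250 + $1,500 = $21,750.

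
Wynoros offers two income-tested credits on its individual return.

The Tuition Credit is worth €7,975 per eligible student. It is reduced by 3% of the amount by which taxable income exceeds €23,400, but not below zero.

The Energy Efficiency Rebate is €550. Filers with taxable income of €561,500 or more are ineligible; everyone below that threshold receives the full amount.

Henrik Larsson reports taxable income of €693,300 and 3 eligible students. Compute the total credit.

Tuition Credit: base = 3 × €7,975 = €23,925. 3% of the €669,900 excess over €23,400 is €20,097; credit = €23,925 − €20,097 = €3,828.
Energy Efficiency Rebate: €693,300 meets or exceeds the €561,500 cutoff, so the credit is €0.
Total: €3,828 + €0 = €3,828.

€3,828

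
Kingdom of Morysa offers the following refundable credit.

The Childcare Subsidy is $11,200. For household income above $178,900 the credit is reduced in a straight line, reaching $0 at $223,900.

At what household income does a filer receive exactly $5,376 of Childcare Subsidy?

$202,300

$5,376 is 5,376/11,200 of the full $11,200, so 5,824/11,200 of the $45,000 range has been used: income = $178,900 + $45,000 × 5,824/11,200 = $202,300.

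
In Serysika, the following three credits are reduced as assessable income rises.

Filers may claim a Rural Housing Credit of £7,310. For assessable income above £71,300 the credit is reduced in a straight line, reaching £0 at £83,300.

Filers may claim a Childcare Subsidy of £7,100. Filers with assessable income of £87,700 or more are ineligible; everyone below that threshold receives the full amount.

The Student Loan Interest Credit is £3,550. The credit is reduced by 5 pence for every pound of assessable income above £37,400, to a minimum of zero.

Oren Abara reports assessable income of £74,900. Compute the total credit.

£13,892

Rural Housing Credit: £74,900 is £3,600 into a £12,000 phase-out range, leaving 8,400/12,000 of the credit: £7,310 × 8,400/12,000 = £5,117.
Childcare Subsidy: £74,900 is below the £87,700 cutoff, so the full £7,100 applies.
Student Loan Interest Credit: 5% of the £37,500 excess over £37,400 is £1,875; credit = £3,550 − £1,875 = £1,675.
Total: £5,117 + £7,100 + £1,675 = £13,892.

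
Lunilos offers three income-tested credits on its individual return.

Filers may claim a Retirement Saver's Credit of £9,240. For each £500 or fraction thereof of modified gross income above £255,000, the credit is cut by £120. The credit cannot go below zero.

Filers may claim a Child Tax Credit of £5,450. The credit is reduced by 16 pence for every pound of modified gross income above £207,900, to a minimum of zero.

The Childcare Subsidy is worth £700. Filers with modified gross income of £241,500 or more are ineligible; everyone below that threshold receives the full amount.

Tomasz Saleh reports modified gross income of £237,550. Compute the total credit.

£10,646

Retirement Saver's Credit: £237,550 is at or below the £255,000 threshold, so the full £9,240 applies.
Child Tax Credit: 16% of the £29,650 excess over £207,900 is £4,744; credit = £5,450 − £4,744 = £706.
Childcare Subsidy: £237,550 is below the £241,500 cutoff, so the full £700 applies.
Total: £9,240 + £706 + £700 = £10,646.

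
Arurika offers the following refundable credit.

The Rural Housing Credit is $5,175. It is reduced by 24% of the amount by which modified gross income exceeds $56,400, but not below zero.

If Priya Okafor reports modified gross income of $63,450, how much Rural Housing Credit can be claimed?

Rural Housing Credit: 24% of the $7,050 excess over $56,400 is $1,692; credit = $5,175 − $1,692 = $3,483.

$3,483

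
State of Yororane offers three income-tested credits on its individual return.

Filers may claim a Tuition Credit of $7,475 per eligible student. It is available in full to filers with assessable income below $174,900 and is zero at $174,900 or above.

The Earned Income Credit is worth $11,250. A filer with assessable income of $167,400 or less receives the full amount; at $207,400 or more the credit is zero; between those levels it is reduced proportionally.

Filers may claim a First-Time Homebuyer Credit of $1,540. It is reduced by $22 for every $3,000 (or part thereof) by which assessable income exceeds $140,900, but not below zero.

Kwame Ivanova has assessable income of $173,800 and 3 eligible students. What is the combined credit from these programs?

Tuition Credit: base = 3 × $7,475 = $22,425. $173,800 is below the $174,900 cutoff, so the full $22,425 applies.
Earned Income Credit: $173,800 is $6,400 into a $40,000 phase-out range, leaving 33,600/40,000 of the credit: $11,250 × 33,600/40,000 = $9,450.
First-Time Homebuyer Credit: income exceeds $140,900 by $32,900, which is 11 full-or-partial $3,000 increments; reduction = 11 × $22 = $242, leaving $1,298.
Total: $22,425 + $9,450 + $1,298 = $33,173.

$33,173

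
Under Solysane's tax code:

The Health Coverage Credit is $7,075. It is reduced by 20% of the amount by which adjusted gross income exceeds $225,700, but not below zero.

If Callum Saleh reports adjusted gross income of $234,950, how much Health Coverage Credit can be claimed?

Health Coverage Credit: 20% of the $9,250 excess over $225,700 is $1,850; credit = $7,075 − $1,850 = $5,225.

$5,225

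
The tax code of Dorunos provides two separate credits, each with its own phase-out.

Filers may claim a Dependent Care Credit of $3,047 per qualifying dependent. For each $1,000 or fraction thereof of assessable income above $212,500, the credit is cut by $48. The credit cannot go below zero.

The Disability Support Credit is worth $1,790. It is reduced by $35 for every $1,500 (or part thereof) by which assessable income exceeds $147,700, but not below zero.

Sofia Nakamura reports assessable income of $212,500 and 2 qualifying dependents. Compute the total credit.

$6,344

Dependent Care Credit: base = 2 × $3,047 = $6,094. $212,500 is at or below the $212,500 threshold, so the full $6,094 applies.
Disability Support Credit: income exceeds $147,700 by $64,800, which is 44 full-or-partial $1,500 increments; reduction = 44 × $35 = $1,540, leaving $250.
Total: $6,094 + $250 = $6,344.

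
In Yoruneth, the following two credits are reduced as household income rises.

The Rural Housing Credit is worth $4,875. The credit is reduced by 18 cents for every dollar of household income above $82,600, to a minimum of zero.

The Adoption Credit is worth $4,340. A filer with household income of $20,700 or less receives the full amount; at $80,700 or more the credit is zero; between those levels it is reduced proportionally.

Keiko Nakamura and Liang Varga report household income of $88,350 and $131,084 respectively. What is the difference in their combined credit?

$3,840

Keiko ($88,350): Rural Housing Credit: 18% of the $5,750 excess over $82,600 is $1,035; credit = $4,875 − $1,035 = $3,840. Adoption Credit: $88,350 is at or above $80,700, so the credit is $0. total $3,840 + $0 = $3,840
Liang ($131,084): Rural Housing Credit: 18% of the $48,484 excess over $82,600 is $8,727.12 ≥ base, so the credit is $0. Adoption Credit: $131,084 is at or above $80,700, so the credit is $0. total $0 + $0 = $0
Difference: |$3,840 − $0| = $3,840.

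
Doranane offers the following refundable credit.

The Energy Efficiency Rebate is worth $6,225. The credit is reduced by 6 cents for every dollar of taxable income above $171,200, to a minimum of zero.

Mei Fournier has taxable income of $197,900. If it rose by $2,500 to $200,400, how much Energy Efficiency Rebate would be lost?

$150

At $197,900 — 6% of the $26,700 excess over $171,200 is $1,602; credit = $6,225 − $1,602 = $4,623.
At $200,400 — 6% of the $29,200 excess over $171,200 is $1,752; credit = $6,225 − $1,752 = $4,473.
Lost: $4,623 − $4,473 = $150.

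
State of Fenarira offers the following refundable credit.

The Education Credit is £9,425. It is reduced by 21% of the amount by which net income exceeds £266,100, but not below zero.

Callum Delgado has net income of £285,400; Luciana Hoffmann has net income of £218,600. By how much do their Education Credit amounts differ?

Callum (£285,400): Education Credit: 21% of the £19,300 excess over £266,100 is £4,053; credit = £9,425 − £4,053 = £5,372.
Luciana (£218,600): Education Credit: £218,600 is at or below the £266,100 threshold, so the full £9,425 applies.
Difference: |£5,372 − £9,425| = £4,053.

£4,053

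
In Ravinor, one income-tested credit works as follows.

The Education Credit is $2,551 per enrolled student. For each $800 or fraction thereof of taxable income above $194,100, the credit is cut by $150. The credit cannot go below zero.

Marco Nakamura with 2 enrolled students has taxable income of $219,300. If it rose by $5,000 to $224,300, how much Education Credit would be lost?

$302

At $219,300 — base = 2 × $2,551 = $5,102. income exceeds $194,100 by $25,200, which is 32 full-or-partial $800 increments; reduction = 32 × $150 = $4,800, leaving $302.
At $224,300 — base = 2 × $2,551 = $5,102. income exceeds $194,100 by $30,200 → 38 increments × $150 = $5,700 ≥ base, so the credit is $0.
Lost: $302 − $0 = $302.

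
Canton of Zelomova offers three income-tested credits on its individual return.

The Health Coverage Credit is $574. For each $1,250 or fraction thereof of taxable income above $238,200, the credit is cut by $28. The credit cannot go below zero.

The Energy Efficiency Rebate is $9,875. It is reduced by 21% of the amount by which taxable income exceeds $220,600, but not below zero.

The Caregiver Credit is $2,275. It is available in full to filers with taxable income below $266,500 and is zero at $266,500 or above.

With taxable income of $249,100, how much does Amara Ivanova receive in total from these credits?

$6,487

Health Coverage Credit: income exceeds $238,200 by $10,900, which is 9 full-or-partial $1,250 increments; reduction = 9 × $28 = $252, leaving $322.
Energy Efficiency Rebate: 21% of the $28,500 excess over $220,600 is $5,985; credit = $9,875 − $5,985 = $3,890.
Caregiver Credit: $249,100 is below the $266,500 cutoff, so the full $2,275 applies.
Total: $322 + $3,890 + $2,275 = $6,487.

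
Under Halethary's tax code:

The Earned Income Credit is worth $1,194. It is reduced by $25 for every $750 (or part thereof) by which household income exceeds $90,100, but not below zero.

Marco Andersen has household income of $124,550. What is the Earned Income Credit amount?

Earned Income Credit: income exceeds $90,100 by $34,450, which is 46 full-or-partial $750 increments; reduction = 46 × $25 = $1,150, leaving $44.

$44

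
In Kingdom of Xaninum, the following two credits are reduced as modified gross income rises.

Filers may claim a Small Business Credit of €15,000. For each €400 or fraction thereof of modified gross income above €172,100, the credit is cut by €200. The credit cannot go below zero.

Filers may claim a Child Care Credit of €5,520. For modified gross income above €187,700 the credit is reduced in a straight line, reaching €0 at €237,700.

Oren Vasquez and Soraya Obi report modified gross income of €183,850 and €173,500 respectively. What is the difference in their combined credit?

Oren (€183,850): Small Business Credit: income exceeds €172,100 by €11,750, which is 30 full-or-partial €400 increments; reduction = 30 × €200 = €6,000, leaving €9,000. Child Care Credit: €183,850 is at or below the €187,700 threshold, so the full €5,520 applies. total €9,000 + €5,520 = €14,520
Soraya (€173,500): Small Business Credit: income exceeds €172,100 by €1,400, which is 4 full-or-partial €400 increments; reduction = 4 × €200 = €800, leaving €14,200. Child Care Credit: €173,500 is at or below the €187,700 threshold, so the full €5,520 applies. total €14,200 + €5,520 = €19,720
Difference: |€14,520 − €19,720| = €5,200.

€5,200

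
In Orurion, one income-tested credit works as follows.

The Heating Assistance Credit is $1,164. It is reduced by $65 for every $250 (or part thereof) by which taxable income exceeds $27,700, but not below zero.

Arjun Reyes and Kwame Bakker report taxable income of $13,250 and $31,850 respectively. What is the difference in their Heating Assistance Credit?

$1,105

Arjun ($13,250): Heating Assistance Credit: $13,250 is at or below the $27,700 threshold, so the full $1,164 applies.
Kwame ($31,850): Heating Assistance Credit: income exceeds $27,700 by $4,150, which is 17 full-or-partial $250 increments; reduction = 17 × $65 = $1,105, leaving $59.
Difference: |$1,164 − $59| = $1,105.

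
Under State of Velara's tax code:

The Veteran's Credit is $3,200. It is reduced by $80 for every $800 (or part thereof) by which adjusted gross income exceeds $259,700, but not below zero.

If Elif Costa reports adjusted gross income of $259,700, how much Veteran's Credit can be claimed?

Veteran's Credit: $259,700 is at or below the $259,700 threshold, so the full $3,200 applies.

$3,200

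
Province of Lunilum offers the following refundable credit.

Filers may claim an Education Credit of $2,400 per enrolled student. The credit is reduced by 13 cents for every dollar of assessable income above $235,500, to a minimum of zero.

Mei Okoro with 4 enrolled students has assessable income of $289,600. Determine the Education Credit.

$2,567

Education Credit: base = 4 × $2,400 = $9,600. 13% of the $54,100 excess over $235,500 is $7,033; credit = $9,600 − $7,033 = $2,567.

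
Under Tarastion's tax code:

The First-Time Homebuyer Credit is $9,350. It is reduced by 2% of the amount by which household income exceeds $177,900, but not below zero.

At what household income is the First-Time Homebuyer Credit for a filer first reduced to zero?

The credit falls by 2% of each dollar above $177,900, so it reaches zero when the excess is $9,350 / 2% = $467,500: income = $177,900 + $467,500 = $645,400.

$645,400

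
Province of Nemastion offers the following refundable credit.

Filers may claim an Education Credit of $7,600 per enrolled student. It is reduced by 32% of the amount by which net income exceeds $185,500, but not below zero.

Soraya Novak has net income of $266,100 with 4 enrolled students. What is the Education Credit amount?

Education Credit: base = 4 × $7,600 = $30,400. 32% of the $80,600 excess over $185,500 is $25,792; credit = $30,400 − $25,792 = $4,608.

$4,608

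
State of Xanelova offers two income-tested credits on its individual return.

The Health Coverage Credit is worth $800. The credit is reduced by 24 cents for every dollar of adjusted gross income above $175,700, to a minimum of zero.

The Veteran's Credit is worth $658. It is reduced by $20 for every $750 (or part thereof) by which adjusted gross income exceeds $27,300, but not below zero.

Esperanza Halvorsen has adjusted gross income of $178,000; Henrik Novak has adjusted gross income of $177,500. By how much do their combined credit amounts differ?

Esperanza ($178,000): Health Coverage Credit: 24% of the $2,300 excess over $175,700 is $552; credit = $800 − $552 = $248. Veteran's Credit: income exceeds $27,300 by $150,700 → 201 increments × $20 = $4,020 ≥ base, so the credit is $0. total $248 + $0 = $248
Henrik ($177,500): Health Coverage Credit: 24% of the $1,800 excess over $175,700 is $432; credit = $800 − $432 = $368. Veteran's Credit: income exceeds $27,300 by $150,200 → 201 increments × $20 = $4,020 ≥ base, so the credit is $0. total $368 + $0 = $368
Difference: |$248 − $368| = $120.

$120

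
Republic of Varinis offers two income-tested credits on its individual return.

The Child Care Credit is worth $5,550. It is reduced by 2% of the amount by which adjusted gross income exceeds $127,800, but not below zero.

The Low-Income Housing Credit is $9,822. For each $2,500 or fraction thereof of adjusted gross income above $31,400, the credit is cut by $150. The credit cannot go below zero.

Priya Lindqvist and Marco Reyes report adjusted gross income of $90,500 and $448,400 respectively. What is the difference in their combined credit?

Priya ($90,500): Child Care Credit: $90,500 is at or below the $127,800 threshold, so the full $5,550 applies. Low-Income Housing Credit: income exceeds $31,400 by $59,100, which is 24 full-or-partial $2,500 increments; reduction = 24 × $150 = $3,600, leaving $6,222. total $5,550 + $6,222 = $11,772
Marco ($448,400): Child Care Credit: 2% of the $320,600 excess over $127,800 is $6,412 ≥ base, so the credit is $0. Low-Income Housing Credit: income exceeds $31,400 by $417,000 → 167 increments × $150 = $25,050 ≥ base, so the credit is $0. total $0 + $0 = $0
Difference: |$11,772 − $0| = $11,772.

$11,772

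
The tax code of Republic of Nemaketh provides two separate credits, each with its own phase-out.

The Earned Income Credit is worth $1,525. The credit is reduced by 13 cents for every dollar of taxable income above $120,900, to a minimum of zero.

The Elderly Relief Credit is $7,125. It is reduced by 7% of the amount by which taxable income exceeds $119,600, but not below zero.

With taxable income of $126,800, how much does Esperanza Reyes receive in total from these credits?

$7,379

Earned Income Credit: 13% of the $5,900 excess over $120,900 is $767; credit = $1,525 − $767 = $758.
Elderly Relief Credit: 7% of the $7,200 excess over $119,600 is $504; credit = $7,125 − $504 = $6,621.
Total: $758 + $6,621 = $7,379.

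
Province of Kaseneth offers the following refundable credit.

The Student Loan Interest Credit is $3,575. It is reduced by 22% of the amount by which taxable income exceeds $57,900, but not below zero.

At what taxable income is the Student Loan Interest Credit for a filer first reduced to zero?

The credit falls by 22% of each dollar above $57,900, so it reaches zero when the excess is $3,575 / 22% = $16,250: income = $57,900 + $16,250 = $74,150.

$74,150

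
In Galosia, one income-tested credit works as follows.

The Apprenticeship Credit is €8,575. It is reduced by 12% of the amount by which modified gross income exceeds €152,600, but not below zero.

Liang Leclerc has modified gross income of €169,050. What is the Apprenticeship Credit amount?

Apprenticeship Credit: 12% of the €16,450 excess over €152,600 is €1,974; credit = €8,575 − €1,974 = €6,601.

€6,601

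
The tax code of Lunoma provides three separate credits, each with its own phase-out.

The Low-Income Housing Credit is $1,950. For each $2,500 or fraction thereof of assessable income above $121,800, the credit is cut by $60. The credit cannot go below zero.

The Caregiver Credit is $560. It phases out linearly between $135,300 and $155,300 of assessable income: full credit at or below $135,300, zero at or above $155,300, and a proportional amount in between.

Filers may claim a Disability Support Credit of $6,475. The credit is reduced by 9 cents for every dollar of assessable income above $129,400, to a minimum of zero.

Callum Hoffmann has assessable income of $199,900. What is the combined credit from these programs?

$160

Low-Income Housing Credit: income exceeds $121,800 by $78,100, which is 32 full-or-partial $2,500 increments; reduction = 32 × $60 = $1,920, leaving $30.
Caregiver Credit: $199,900 is at or above $155,300, so the credit is $0.
Disability Support Credit: 9% of the $70,500 excess over $129,400 is $6,345; credit = $6,475 − $6,345 = $130.
Total: $30 + $0 + $130 = $160.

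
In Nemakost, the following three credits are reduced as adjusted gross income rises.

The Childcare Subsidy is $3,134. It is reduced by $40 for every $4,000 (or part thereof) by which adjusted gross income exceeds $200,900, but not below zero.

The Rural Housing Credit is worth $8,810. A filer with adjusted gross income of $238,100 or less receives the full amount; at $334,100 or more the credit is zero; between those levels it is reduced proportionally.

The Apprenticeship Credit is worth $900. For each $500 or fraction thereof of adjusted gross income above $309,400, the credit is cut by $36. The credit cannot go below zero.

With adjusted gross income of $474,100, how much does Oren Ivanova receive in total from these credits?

$374

Childcare Subsidy: income exceeds $200,900 by $273,200, which is 69 full-or-partial $4,000 increments; reduction = 69 × $40 = $2,760, leaving $374.
Rural Housing Credit: $474,100 is at or above $334,100, so the credit is $0.
Apprenticeship Credit: income exceeds $309,400 by $164,700 → 330 increments × $36 = $11,880 ≥ base, so the credit is $0.
Total: $374 + $0 + $0 = $374.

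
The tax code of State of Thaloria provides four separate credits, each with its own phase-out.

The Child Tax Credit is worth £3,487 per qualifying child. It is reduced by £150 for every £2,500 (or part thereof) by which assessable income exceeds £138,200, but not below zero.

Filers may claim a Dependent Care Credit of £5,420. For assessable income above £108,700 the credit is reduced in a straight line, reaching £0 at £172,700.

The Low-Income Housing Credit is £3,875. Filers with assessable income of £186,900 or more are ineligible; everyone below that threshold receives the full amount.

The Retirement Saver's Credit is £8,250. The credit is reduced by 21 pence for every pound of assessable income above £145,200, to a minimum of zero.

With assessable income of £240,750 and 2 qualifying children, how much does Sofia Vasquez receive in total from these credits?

£674

Child Tax Credit: base = 2 × £3,487 = £6,974. income exceeds £138,200 by £102,550, which is 42 full-or-partial £2,500 increments; reduction = 42 × £150 = £6,300, leaving £674.
Dependent Care Credit: £240,750 is at or above £172,700, so the credit is £0.
Low-Income Housing Credit: £240,750 meets or exceeds the £186,900 cutoff, so the credit is £0.
Retirement Saver's Credit: 21% of the £95,550 excess over £145,200 is £20,065.50 ≥ base, so the credit is £0.
Total: £674 + £0 + £0 + £0 = £674.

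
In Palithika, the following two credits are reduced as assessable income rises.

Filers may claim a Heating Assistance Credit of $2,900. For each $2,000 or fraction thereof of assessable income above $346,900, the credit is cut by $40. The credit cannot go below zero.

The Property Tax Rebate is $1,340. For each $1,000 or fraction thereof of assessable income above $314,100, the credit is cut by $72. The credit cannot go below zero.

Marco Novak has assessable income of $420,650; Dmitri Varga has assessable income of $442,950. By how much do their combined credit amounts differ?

Marco ($420,650): Heating Assistance Credit: income exceeds $346,900 by $73,750, which is 37 full-or-partial $2,000 increments; reduction = 37 × $40 = $1,480, leaving $1,420. Property Tax Rebate: income exceeds $314,100 by $106,550 → 107 increments × $72 = $7,704 ≥ base, so the credit is $0. total $1,420 + $0 = $1,420
Dmitri ($442,950): Heating Assistance Credit: income exceeds $346,900 by $96,050, which is 49 full-or-partial $2,000 increments; reduction = 49 × $40 = $1,960, leaving $940. Property Tax Rebate: income exceeds $314,100 by $128,850 → 129 increments × $72 = $9,288 ≥ base, so the credit is $0. total $940 + $0 = $940
Difference: |$1,420 − $940| = $480.

$480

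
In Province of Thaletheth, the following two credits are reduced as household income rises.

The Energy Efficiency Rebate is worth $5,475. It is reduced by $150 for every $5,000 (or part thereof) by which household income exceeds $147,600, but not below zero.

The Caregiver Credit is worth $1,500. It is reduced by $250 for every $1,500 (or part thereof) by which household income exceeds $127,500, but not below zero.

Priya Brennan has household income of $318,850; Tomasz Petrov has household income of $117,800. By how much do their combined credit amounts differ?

$6,750

Priya ($318,850): Energy Efficiency Rebate: income exceeds $147,600 by $171,250, which is 35 full-or-partial $5,000 increments; reduction = 35 × $150 = $5,250, leaving $225. Caregiver Credit: income exceeds $127,500 by $191,350 → 128 increments × $250 = $32,000 ≥ base, so the credit is $0. total $225 + $0 = $225
Tomasz ($117,800): Energy Efficiency Rebate: $117,800 is at or below the $147,600 threshold, so the full $5,475 applies. Caregiver Credit: $117,800 is at or below the $127,500 threshold, so the full $1,500 applies. total $5,475 + $1,500 = $6,975
Difference: |$225 − $6,975| = $6,750.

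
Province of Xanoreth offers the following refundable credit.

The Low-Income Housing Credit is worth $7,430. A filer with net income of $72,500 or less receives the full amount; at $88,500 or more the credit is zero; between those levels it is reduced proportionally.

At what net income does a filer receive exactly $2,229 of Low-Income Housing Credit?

$2,229 is 2,229/7,430 of the full $7,430, so 5,201/7,430 of the $16,000 range has been used: income = $72,500 + $16,000 × 5,201/7,430 = $83,700.

$83,700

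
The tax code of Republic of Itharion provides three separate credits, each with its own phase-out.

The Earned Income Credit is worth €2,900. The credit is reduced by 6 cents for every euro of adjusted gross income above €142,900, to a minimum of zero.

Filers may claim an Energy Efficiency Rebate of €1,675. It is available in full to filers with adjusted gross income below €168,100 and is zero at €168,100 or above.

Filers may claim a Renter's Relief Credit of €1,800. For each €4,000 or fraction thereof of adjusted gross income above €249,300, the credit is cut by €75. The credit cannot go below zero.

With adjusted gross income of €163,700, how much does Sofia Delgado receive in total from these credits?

Earned Income Credit: 6% of the €20,800 excess over €142,900 is €1,248; credit = €2,900 − €1,248 = €1,652.
Energy Efficiency Rebate: €163,700 is below the €168,100 cutoff, so the full €1,675 applies.
Renter's Relief Credit: €163,700 is at or below the €249,300 threshold, so the full €1,800 applies.
Total: €1,652 + €1,675 + €1,800 = €5,127.

€5,127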